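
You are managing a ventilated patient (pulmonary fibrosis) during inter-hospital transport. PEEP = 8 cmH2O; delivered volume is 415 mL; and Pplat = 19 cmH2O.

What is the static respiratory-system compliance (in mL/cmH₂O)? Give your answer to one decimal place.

37.7

Cstat = Vt / (Pplat − PEEP) = 415 / (19 − 8) = 415 / 11.0 = 37.727 mL/cmH2O.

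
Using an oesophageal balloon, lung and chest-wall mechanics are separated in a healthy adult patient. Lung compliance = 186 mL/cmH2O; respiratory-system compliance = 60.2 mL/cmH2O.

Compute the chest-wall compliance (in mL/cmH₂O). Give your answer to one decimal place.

1/Ccw = 1/Crs − 1/CL.
1/Ccw = 1/60.2 − 1/186 = 0.01123.
Ccw = 89.047 mL/cmH2O.

89.0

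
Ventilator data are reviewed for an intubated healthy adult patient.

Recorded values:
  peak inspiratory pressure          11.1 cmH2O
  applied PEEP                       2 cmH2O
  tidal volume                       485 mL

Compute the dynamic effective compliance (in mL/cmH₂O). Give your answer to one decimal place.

Dynamic compliance = Vt / (PIP − PEEP) = 485 / (11.1 − 2) = 485 / 9.1 = 53.297 mL/cmH2O.

53.3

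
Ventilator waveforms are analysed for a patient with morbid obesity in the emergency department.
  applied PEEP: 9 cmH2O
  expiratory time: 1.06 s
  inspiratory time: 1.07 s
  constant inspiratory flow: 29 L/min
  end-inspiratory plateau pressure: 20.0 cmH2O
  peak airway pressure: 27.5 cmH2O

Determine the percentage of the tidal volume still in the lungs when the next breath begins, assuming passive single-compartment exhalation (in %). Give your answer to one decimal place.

23.4

Flow: 29 L/min ÷ 60 = 0.4833 L/s.
Vt = flow × Ti = 0.4833 L/s × 1.07 s × 1000 mL/L = 517.13 mL.
R = (PIP − Pplat)/V̇ = (27.5 − 20.0) / 0.4833 = 7.5/0.4833 = 15.518 cmH2O·s/L.
C = Vt/(Pplat − PEEP) = 517.13 / (20.0 − 9) = 517.13/11.0 = 47.012 mL/cmH2O.
τ = R × C = 15.518 × 0.04701 L/cmH2O = 0.7295 s.
Fraction remaining at end-expiration = e^(−Te/τ) = e^(−1.06/0.7295) = 0.2339 → 23.39%.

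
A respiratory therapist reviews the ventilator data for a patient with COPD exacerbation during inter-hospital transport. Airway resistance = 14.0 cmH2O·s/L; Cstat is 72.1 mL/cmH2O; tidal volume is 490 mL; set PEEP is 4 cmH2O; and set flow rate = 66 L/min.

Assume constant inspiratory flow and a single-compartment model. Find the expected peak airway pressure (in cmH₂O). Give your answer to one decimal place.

Flow: 66 L/min ÷ 60 = 1.1 L/s.
Equation of motion (constant flow): PIP = Vt/C + R·V̇ + PEEP.
PIP = 490/72.1 + 14.0×1.1 + 4 = 6.796 + 15.4 + 4 = 26.196 cmH2O.

26.2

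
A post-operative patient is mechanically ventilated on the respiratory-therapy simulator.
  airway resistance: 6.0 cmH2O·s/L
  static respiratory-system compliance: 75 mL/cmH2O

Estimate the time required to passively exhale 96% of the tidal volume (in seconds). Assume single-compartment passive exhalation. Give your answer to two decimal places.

1.45

τ = R × C = 6.0 × 75 mL/cmH2O = 6.0 × 0.075 L/cmH2O = 0.45 s.
Exhaled fraction f = 1 − e^(−t/τ) → t = −τ·ln(1 − f) = −0.45·ln(0.04) = 1.448 s.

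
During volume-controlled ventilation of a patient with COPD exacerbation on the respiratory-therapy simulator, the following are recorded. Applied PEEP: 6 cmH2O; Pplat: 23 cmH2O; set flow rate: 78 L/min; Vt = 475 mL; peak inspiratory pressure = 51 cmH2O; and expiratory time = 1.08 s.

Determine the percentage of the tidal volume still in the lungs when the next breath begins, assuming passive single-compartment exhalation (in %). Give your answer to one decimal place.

16.6

Flow: 78 L/min ÷ 60 = 1.3 L/s.
R = (PIP − Pplat)/V̇ = (51 − 23) / 1.3 = 28.0/1.3 = 21.538 cmH2O·s/L.
C = Vt/(Pplat − PEEP) = 475.0 / (23 − 6) = 475.0/17.0 = 27.941 mL/cmH2O.
τ = R × C = 21.538 × 0.02794 L/cmH2O = 0.6018 s.
Fraction remaining at end-expiration = e^(−Te/τ) = e^(−1.08/0.6018) = 0.1662 → 16.62%.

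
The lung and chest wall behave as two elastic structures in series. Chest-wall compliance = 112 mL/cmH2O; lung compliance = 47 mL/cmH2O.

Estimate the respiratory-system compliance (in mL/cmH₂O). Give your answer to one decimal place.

Lung and chest wall are elastances in series: 1/Crs = 1/CL + 1/Ccw.
1/Crs = 1/47 + 1/112 = 0.03021.
Crs = 33.102 mL/cmH2O.

33.1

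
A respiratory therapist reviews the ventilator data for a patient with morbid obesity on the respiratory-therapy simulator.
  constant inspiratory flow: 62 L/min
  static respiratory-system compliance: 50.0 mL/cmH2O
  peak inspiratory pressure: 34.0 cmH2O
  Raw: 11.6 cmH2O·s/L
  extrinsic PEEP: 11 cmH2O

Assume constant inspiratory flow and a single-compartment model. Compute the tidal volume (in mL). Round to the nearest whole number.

551

Flow: 62 L/min ÷ 60 = 1.0333 L/s.
Equation of motion (constant flow): PIP = Vt/C + R·V̇ + PEEP.
Vt/C = PIP − R·V̇ − PEEP = 34.0 − 11.986 − 11 = 11.014 cmH2O.
Vt = C × 11.014 = 50.0 × 11.014 = 550.7 mL.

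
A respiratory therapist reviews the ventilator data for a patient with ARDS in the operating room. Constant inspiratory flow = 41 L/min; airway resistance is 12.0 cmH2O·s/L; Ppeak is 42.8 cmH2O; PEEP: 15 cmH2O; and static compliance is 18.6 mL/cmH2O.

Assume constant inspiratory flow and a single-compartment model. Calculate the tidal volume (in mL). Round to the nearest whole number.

365

Flow: 41 L/min ÷ 60 = 0.6833 L/s.
Equation of motion (constant flow): PIP = Vt/C + R·V̇ + PEEP.
Vt/C = PIP − R·V̇ − PEEP = 42.8 − 8.2 − 15 = 19.6 cmH2O.
Vt = C × 19.6 = 18.6 × 19.6 = 364.56 mL.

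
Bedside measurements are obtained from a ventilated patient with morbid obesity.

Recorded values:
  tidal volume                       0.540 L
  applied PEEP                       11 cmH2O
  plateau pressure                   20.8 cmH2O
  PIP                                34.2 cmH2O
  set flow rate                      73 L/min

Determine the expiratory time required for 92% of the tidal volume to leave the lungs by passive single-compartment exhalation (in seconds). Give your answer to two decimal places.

Flow: 73 L/min ÷ 60 = 1.2167 L/s.
R = (PIP − Pplat)/V̇ = (34.2 − 20.8) / 1.2167 = 13.4/1.2167 = 11.013 cmH2O·s/L.
C = Vt/(Pplat − PEEP) = 540.0 / (20.8 − 11) = 540.0/9.8 = 55.102 mL/cmH2O.
τ = R × C = 11.013 × 0.0551 L/cmH2O = 0.6068 s.
t = −τ·ln(1 − 0.92) = −0.6068·ln(0.08) = 1.533 s.

1.53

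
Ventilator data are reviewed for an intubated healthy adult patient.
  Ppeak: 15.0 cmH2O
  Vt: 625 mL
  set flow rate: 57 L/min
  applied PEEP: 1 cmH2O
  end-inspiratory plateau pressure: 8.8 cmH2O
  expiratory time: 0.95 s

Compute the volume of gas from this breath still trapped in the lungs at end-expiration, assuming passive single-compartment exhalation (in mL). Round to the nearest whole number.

Flow: 57 L/min ÷ 60 = 0.95 L/s.
R = (PIP − Pplat)/V̇ = (15.0 − 8.8) / 0.95 = 6.2/0.95 = 6.526 cmH2O·s/L.
C = Vt/(Pplat − PEEP) = 625.0 / (8.8 − 1) = 625.0/7.8 = 80.128 mL/cmH2O.
τ = R × C = 6.526 × 0.08013 L/cmH2O = 0.5229 s.
Fraction remaining = e^(−Te/τ) = e^(−0.95/0.5229) = 0.1625.
Trapped volume = 625.0 × 0.1625 = 101.56 mL.

102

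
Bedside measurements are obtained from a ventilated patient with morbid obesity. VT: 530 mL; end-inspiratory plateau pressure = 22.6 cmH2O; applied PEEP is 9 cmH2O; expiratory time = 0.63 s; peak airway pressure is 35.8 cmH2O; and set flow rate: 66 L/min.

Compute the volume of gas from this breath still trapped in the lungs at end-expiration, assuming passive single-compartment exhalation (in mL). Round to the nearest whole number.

Flow: 66 L/min ÷ 60 = 1.1 L/s.
R = (PIP − Pplat)/V̇ = (35.8 − 22.6) / 1.1 = 13.2/1.1 = 12.0 cmH2O·s/L.
C = Vt/(Pplat − PEEP) = 530.0 / (22.6 − 9) = 530.0/13.6 = 38.971 mL/cmH2O.
τ = R × C = 12.0 × 0.03897 L/cmH2O = 0.4676 s.
Fraction remaining = e^(−Te/τ) = e^(−0.63/0.4676) = 0.2599.
Trapped volume = 530.0 × 0.2599 = 137.75 mL.

138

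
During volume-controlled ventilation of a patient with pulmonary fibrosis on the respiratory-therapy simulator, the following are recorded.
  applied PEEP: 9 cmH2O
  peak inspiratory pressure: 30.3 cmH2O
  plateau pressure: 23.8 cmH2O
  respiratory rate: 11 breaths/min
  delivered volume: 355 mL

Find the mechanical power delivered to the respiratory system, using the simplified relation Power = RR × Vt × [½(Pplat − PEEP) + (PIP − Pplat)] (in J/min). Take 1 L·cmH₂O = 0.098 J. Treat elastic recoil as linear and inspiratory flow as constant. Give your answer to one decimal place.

5.3

Per-breath work = Vt × [½(Pplat−PEEP) + (PIP−Pplat)] = 0.355 × [0.5×14.8 + 6.5] = 0.355 × 13.9 = 4.935 L·cmH2O.
Power = 11 × 4.935 = 54.285 L·cmH2O/min.
× 0.098 J/(L·cmH2O) → 5.32 J/min.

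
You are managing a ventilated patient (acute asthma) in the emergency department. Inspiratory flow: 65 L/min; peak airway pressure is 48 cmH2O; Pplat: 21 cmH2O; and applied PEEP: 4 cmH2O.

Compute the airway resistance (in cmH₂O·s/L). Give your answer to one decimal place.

24.9

Flow: 65 L/min ÷ 60 = 1.0833 L/s.
Raw = (PIP − Pplat) / flow = (48 − 21) / 1.0833 = 27.0 / 1.0833 = 24.924 cmH2O·s/L.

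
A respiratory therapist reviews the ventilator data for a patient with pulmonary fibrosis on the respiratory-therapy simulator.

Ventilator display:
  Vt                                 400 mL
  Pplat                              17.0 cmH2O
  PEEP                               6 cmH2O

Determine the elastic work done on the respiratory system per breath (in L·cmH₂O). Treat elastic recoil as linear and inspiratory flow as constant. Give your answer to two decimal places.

Elastic work ≈ ½ × (Pplat − PEEP) × Vt = 0.5 × (17.0 − 6) × 0.400 L = 0.5 × 11.0 × 0.400 = 2.2 L·cmH2O.

2.20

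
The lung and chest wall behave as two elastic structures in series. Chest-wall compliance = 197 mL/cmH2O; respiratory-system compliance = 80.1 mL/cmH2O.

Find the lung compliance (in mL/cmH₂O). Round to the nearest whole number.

1/CL = 1/Crs − 1/Ccw.
1/CL = 1/80.1 − 1/197 = 0.007408.
CL = 134.99 mL/cmH2O.

135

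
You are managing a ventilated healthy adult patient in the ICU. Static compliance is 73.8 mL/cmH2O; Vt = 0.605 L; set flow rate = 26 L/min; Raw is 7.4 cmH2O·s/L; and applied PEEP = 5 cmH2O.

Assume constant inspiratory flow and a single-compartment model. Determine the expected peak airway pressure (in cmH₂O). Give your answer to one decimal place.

Flow: 26 L/min ÷ 60 = 0.4333 L/s.
Equation of motion (constant flow): PIP = Vt/C + R·V̇ + PEEP.
PIP = 605/73.8 + 7.4×0.4333 + 5 = 8.198 + 3.206 + 5 = 16.404 cmH2O.

16.4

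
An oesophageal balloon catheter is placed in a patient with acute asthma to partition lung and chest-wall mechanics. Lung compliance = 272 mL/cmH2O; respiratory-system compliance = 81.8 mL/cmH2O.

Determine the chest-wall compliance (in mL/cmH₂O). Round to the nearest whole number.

1/Ccw = 1/Crs − 1/CL.
1/Ccw = 1/81.8 − 1/272 = 0.008548.
Ccw = 116.99 mL/cmH2O.

117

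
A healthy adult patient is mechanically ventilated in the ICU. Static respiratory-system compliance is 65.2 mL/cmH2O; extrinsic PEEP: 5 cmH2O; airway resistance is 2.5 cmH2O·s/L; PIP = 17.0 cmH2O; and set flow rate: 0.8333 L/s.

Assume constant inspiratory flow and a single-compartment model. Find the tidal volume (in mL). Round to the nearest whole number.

647

Equation of motion (constant flow): PIP = Vt/C + R·V̇ + PEEP.
Vt/C = PIP − R·V̇ − PEEP = 17.0 − 2.083 − 5 = 9.917 cmH2O.
Vt = C × 9.917 = 65.2 × 9.917 = 646.59 mL.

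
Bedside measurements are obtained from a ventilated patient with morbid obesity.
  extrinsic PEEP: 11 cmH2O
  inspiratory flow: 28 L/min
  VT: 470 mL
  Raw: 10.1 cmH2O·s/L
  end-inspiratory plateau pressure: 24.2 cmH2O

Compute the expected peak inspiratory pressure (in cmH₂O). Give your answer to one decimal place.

28.9

Flow: 28 L/min ÷ 60 = 0.4667 L/s.
PIP = Pplat + Raw × flow = 24.2 + 10.1 × 0.4667 = 24.2 + 4.714 = 28.914 cmH2O.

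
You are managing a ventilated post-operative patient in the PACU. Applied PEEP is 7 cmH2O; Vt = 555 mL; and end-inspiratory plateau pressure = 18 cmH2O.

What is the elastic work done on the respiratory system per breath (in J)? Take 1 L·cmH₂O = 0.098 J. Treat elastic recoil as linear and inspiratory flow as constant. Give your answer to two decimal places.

0.30

Elastic work ≈ ½ × (Pplat − PEEP) × Vt = 0.5 × (18 − 7) × 0.555 L = 0.5 × 11.0 × 0.555 = 3.053 L·cmH2O.
× 0.098 J/(L·cmH2O) → 0.2992 J.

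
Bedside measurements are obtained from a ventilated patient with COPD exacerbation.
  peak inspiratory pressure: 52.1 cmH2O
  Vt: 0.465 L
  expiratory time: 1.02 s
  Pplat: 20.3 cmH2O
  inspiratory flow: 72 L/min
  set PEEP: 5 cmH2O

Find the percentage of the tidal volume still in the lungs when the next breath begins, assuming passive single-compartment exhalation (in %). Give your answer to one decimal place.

Flow: 72 L/min ÷ 60 = 1.2 L/s.
R = (PIP − Pplat)/V̇ = (52.1 − 20.3) / 1.2 = 31.8/1.2 = 26.5 cmH2O·s/L.
C = Vt/(Pplat − PEEP) = 465.0 / (20.3 − 5) = 465.0/15.3 = 30.392 mL/cmH2O.
τ = R × C = 26.5 × 0.03039 L/cmH2O = 0.8053 s.
Fraction remaining at end-expiration = e^(−Te/τ) = e^(−1.02/0.8053) = 0.2818 → 28.18%.

28.2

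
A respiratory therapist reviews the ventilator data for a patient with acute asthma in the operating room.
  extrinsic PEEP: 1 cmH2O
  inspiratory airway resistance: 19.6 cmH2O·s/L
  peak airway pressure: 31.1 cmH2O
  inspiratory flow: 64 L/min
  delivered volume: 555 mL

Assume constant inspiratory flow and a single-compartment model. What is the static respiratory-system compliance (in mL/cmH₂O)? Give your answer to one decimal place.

Flow: 64 L/min ÷ 60 = 1.0667 L/s.
Equation of motion (constant flow): PIP = Vt/C + R·V̇ + PEEP.
Vt/C = PIP − R·V̇ − PEEP = 31.1 − 19.6×1.0667 − 1 = 31.1 − 20.907 − 1 = 9.193 cmH2O.
C = Vt / 9.193 = 555 / 9.193 = 60.372 mL/cmH2O.

60.4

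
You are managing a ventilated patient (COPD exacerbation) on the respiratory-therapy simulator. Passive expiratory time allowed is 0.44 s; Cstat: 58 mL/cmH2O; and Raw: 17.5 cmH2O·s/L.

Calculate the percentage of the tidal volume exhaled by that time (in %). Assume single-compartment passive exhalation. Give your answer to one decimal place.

35.2

τ = R × C = 17.5 × 58 mL/cmH2O = 17.5 × 0.058 L/cmH2O = 1.015 s.
Passive exhalation: V(t)/V₀ = e^(−t/τ) = e^(−0.44/1.015) = 0.6482.
Fraction exhaled = 1 − 0.6482 = 0.3518 → 35.18%.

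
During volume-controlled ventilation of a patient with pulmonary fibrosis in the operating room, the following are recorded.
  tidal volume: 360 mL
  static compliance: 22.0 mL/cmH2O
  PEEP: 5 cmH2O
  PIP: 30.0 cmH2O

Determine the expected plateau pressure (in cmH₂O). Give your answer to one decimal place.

Pplat = PEEP + Vt / Cstat = 5 + 360 / 22.0 = 5 + 16.364 = 21.364 cmH2O.

21.4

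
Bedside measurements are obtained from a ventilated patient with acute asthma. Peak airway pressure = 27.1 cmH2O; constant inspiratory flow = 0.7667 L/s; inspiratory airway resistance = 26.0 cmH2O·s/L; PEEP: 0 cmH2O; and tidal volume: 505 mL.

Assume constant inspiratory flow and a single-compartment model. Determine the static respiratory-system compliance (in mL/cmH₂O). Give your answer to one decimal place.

70.5

Equation of motion (constant flow): PIP = Vt/C + R·V̇ + PEEP.
Vt/C = PIP − R·V̇ − PEEP = 27.1 − 26.0×0.7667 − 0 = 27.1 − 19.934 − 0 = 7.166 cmH2O.
C = Vt / 7.166 = 505 / 7.166 = 70.472 mL/cmH2O.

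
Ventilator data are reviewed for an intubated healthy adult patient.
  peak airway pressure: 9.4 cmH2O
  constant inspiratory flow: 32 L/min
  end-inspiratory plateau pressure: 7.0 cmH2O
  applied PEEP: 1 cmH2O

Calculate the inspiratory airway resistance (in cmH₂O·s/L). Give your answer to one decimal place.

4.5

Flow: 32 L/min ÷ 60 = 0.5333 L/s.
Raw = (PIP − Pplat) / flow = (9.4 − 7.0) / 0.5333 = 2.4 / 0.5333 = 4.5 cmH2O·s/L.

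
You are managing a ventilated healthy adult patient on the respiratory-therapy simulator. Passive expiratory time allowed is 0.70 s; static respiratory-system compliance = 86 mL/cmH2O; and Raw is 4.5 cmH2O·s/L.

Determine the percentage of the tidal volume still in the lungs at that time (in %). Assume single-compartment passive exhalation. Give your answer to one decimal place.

16.4

τ = R × C = 4.5 × 86 mL/cmH2O = 4.5 × 0.086 L/cmH2O = 0.387 s.
Passive exhalation: V(t)/V₀ = e^(−t/τ) = e^(−0.70/0.387) = 0.1639.
Fraction remaining = 0.1639 → 16.39%.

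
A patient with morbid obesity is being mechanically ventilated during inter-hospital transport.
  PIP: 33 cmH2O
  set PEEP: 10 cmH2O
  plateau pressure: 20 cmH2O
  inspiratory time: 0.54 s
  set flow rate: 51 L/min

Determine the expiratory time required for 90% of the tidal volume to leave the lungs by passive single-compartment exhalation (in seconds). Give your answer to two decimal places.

1.62

Flow: 51 L/min ÷ 60 = 0.85 L/s.
Vt = flow × Ti = 0.85 L/s × 0.54 s × 1000 mL/L = 459.0 mL.
R = (PIP − Pplat)/V̇ = (33 − 20) / 0.85 = 13.0/0.85 = 15.294 cmH2O·s/L.
C = Vt/(Pplat − PEEP) = 459.0 / (20 − 10) = 459.0/10.0 = 45.9 mL/cmH2O.
τ = R × C = 15.294 × 0.0459 L/cmH2O = 0.702 s.
t = −τ·ln(1 − 0.90) = −0.702·ln(0.1) = 1.616 s.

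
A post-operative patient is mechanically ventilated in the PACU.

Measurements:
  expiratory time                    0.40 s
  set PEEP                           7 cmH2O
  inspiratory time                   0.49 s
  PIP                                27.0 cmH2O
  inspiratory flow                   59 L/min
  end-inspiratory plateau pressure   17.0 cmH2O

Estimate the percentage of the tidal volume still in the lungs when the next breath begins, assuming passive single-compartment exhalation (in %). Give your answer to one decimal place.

44.2

Flow: 59 L/min ÷ 60 = 0.9833 L/s.
Vt = flow × Ti = 0.9833 L/s × 0.49 s × 1000 mL/L = 481.82 mL.
R = (PIP − Pplat)/V̇ = (27.0 − 17.0) / 0.9833 = 10.0/0.9833 = 10.17 cmH2O·s/L.
C = Vt/(Pplat − PEEP) = 481.82 / (17.0 − 7) = 481.82/10.0 = 48.182 mL/cmH2O.
τ = R × C = 10.17 × 0.04818 L/cmH2O = 0.49 s.
Fraction remaining at end-expiration = e^(−Te/τ) = e^(−0.40/0.49) = 0.4421 → 44.21%.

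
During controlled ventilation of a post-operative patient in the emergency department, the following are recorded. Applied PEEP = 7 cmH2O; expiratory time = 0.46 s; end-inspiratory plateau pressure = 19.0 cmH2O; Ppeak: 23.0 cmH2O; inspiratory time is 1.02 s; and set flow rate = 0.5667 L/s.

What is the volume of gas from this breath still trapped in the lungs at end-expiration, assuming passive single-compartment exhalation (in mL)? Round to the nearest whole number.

Vt = flow × Ti = 0.5667 L/s × 1.02 s × 1000 mL/L = 578.03 mL.
R = (PIP − Pplat)/V̇ = (23.0 − 19.0) / 0.5667 = 4.0/0.5667 = 7.058 cmH2O·s/L.
C = Vt/(Pplat − PEEP) = 578.03 / (19.0 − 7) = 578.03/12.0 = 48.169 mL/cmH2O.
τ = R × C = 7.058 × 0.04817 L/cmH2O = 0.34 s.
Fraction remaining = e^(−Te/τ) = e^(−0.46/0.34) = 0.2585.
Trapped volume = 578.03 × 0.2585 = 149.42 mL.

149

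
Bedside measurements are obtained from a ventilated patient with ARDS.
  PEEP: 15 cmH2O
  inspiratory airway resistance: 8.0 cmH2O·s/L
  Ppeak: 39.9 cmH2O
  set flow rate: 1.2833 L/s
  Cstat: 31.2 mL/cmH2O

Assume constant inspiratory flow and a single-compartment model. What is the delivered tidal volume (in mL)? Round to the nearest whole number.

457

Equation of motion (constant flow): PIP = Vt/C + R·V̇ + PEEP.
Vt/C = PIP − R·V̇ − PEEP = 39.9 − 10.266 − 15 = 14.634 cmH2O.
Vt = C × 14.634 = 31.2 × 14.634 = 456.58 mL.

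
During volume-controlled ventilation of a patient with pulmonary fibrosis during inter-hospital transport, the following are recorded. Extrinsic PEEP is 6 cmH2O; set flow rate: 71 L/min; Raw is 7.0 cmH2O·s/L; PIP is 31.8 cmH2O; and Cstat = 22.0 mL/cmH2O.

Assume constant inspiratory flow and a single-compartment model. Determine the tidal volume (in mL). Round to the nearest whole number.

385

Flow: 71 L/min ÷ 60 = 1.1833 L/s.
Equation of motion (constant flow): PIP = Vt/C + R·V̇ + PEEP.
Vt/C = PIP − R·V̇ − PEEP = 31.8 − 8.283 − 6 = 17.517 cmH2O.
Vt = C × 17.517 = 22.0 × 17.517 = 385.37 mL.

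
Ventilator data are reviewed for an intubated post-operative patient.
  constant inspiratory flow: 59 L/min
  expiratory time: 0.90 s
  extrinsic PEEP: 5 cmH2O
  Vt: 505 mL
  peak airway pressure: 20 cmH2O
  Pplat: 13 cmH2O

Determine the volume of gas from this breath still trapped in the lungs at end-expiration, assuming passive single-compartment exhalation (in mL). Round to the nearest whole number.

68

Flow: 59 L/min ÷ 60 = 0.9833 L/s.
R = (PIP − Pplat)/V̇ = (20 − 13) / 0.9833 = 7.0/0.9833 = 7.119 cmH2O·s/L.
C = Vt/(Pplat − PEEP) = 505.0 / (13 − 5) = 505.0/8.0 = 63.125 mL/cmH2O.
τ = R × C = 7.119 × 0.06313 L/cmH2O = 0.4494 s.
Fraction remaining = e^(−Te/τ) = e^(−0.90/0.4494) = 0.135.
Trapped volume = 505.0 × 0.135 = 68.175 mL.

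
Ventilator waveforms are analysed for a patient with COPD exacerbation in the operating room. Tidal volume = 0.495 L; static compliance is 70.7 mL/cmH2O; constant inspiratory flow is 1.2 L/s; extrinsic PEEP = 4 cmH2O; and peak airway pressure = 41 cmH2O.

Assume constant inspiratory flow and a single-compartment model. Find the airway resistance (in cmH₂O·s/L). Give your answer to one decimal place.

Equation of motion (constant flow): PIP = Vt/C + R·V̇ + PEEP.
R·V̇ = PIP − Vt/C − PEEP = 41 − 495/70.7 − 4 = 41 − 7.001 − 4 = 29.999 cmH2O.
R = 29.999 / 1.2 = 24.999 cmH2O·s/L.

25.0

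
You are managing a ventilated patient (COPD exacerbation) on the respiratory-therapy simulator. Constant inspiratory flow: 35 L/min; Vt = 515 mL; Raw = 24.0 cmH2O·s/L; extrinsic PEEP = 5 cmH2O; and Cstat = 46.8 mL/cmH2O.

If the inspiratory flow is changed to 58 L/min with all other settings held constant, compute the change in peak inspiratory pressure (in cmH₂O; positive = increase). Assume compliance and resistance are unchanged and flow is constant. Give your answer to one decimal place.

9.2

Flow: 35 L/min ÷ 60 = 0.5833 L/s.
New flow: 58 L/min ÷ 60 = 0.9667 L/s.
PIP = Vt/C + R·V̇ + PEEP (constant-flow equation of motion).
Only the resistive term changes: ΔPIP = R × ΔV̇ = 24.0 × (0.9667 − 0.5833) = 24.0 × 0.3834 = 9.202 cmH2O.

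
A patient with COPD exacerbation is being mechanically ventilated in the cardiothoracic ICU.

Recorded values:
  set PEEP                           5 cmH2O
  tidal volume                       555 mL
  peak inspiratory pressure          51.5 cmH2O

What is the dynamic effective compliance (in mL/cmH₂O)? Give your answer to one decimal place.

Dynamic compliance = Vt / (PIP − PEEP) = 555 / (51.5 − 5) = 555 / 46.5 = 11.935 mL/cmH2O.

11.9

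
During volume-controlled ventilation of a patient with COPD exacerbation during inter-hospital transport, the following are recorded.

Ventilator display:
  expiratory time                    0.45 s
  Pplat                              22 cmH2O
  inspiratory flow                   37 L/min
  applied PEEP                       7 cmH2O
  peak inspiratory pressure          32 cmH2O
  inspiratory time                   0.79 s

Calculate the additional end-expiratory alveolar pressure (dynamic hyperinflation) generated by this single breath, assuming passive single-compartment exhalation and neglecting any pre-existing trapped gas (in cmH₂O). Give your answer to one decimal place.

Flow: 37 L/min ÷ 60 = 0.6167 L/s.
Vt = flow × Ti = 0.6167 L/s × 0.79 s × 1000 mL/L = 487.19 mL.
R = (PIP − Pplat)/V̇ = (32 − 22) / 0.6167 = 10.0/0.6167 = 16.215 cmH2O·s/L.
C = Vt/(Pplat − PEEP) = 487.19 / (22 − 7) = 487.19/15.0 = 32.479 mL/cmH2O.
τ = R × C = 16.215 × 0.03248 L/cmH2O = 0.5267 s.
Fraction remaining = e^(−Te/τ) = e^(−0.45/0.5267) = 0.4255; trapped volume = 487.19 × 0.4255 = 207.3 mL.
Additional alveolar pressure from trapping ≈ V_trapped / C = 207.3 / 32.479 = 6.383 cmH2O.

6.4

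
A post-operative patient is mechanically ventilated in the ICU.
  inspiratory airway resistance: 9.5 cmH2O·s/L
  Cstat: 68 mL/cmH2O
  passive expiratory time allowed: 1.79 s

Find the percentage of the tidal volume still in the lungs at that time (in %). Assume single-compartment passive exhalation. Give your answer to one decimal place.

τ = R × C = 9.5 × 68 mL/cmH2O = 9.5 × 0.068 L/cmH2O = 0.646 s.
Passive exhalation: V(t)/V₀ = e^(−t/τ) = e^(−1.79/0.646) = 0.06261.
Fraction remaining = 0.06261 → 6.261%.

6.3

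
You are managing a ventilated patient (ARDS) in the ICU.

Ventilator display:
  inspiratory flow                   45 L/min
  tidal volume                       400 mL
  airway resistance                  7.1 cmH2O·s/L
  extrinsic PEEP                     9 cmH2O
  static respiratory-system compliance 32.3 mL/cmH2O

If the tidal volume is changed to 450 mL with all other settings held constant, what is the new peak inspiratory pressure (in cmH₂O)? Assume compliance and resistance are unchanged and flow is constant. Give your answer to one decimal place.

28.3

Flow: 45 L/min ÷ 60 = 0.75 L/s.
PIP = Vt/C + R·V̇ + PEEP (constant-flow equation of motion).
Only the elastic term changes: ΔPIP = ΔVt / C = (450 − 400) / 32.3 = 1.548 cmH2O.
Original PIP = 400/32.3 + 7.1×0.75 + 9 = 26.709 cmH2O; new PIP = 26.709 + (1.548) = 28.257 cmH2O.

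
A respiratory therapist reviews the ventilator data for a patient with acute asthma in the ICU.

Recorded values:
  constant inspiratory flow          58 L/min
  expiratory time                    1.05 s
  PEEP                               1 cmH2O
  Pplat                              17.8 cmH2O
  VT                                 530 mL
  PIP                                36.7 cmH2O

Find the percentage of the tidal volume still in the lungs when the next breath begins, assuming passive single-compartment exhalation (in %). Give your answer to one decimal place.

Flow: 58 L/min ÷ 60 = 0.9667 L/s.
R = (PIP − Pplat)/V̇ = (36.7 − 17.8) / 0.9667 = 18.9/0.9667 = 19.551 cmH2O·s/L.
C = Vt/(Pplat − PEEP) = 530.0 / (17.8 − 1) = 530.0/16.8 = 31.548 mL/cmH2O.
τ = R × C = 19.551 × 0.03155 L/cmH2O = 0.6168 s.
Fraction remaining at end-expiration = e^(−Te/τ) = e^(−1.05/0.6168) = 0.1823 → 18.23%.

18.2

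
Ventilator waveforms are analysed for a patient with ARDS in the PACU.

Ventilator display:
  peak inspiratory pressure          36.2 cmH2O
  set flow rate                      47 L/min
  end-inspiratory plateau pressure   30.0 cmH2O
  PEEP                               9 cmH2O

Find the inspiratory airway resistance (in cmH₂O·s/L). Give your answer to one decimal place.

Flow: 47 L/min ÷ 60 = 0.7833 L/s.
Raw = (PIP − Pplat) / flow = (36.2 − 30.0) / 0.7833 = 6.2 / 0.7833 = 7.915 cmH2O·s/L.

7.9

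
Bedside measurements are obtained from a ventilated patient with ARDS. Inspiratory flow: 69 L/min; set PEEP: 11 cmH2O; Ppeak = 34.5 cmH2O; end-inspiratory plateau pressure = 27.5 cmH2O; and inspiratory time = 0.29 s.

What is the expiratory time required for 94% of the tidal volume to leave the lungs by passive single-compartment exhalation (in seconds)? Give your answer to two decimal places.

0.35

Flow: 69 L/min ÷ 60 = 1.15 L/s.
Vt = flow × Ti = 1.15 L/s × 0.29 s × 1000 mL/L = 333.5 mL.
R = (PIP − Pplat)/V̇ = (34.5 − 27.5) / 1.15 = 7.0/1.15 = 6.087 cmH2O·s/L.
C = Vt/(Pplat − PEEP) = 333.5 / (27.5 − 11) = 333.5/16.5 = 20.212 mL/cmH2O.
τ = R × C = 6.087 × 0.02021 L/cmH2O = 0.123 s.
t = −τ·ln(1 − 0.94) = −0.123·ln(0.06) = 0.346 s.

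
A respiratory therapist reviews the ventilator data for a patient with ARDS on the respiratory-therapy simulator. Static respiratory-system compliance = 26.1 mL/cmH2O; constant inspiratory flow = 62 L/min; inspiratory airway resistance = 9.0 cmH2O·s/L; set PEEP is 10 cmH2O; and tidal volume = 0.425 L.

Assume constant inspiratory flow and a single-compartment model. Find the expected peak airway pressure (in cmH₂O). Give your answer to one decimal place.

Flow: 62 L/min ÷ 60 = 1.0333 L/s.
Equation of motion (constant flow): PIP = Vt/C + R·V̇ + PEEP.
PIP = 425/26.1 + 9.0×1.0333 + 10 = 16.284 + 9.3 + 10 = 35.584 cmH2O.

35.6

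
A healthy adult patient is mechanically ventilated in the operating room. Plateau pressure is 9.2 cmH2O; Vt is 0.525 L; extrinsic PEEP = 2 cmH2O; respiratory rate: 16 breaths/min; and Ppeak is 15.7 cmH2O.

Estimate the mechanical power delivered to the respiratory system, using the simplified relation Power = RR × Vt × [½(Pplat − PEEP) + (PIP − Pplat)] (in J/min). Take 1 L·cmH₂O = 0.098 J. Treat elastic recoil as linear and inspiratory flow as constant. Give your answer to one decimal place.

Per-breath work = Vt × [½(Pplat−PEEP) + (PIP−Pplat)] = 0.525 × [0.5×7.2 + 6.5] = 0.525 × 10.1 = 5.303 L·cmH2O.
Power = 16 × 5.303 = 84.848 L·cmH2O/min.
× 0.098 J/(L·cmH2O) → 8.315 J/min.

8.3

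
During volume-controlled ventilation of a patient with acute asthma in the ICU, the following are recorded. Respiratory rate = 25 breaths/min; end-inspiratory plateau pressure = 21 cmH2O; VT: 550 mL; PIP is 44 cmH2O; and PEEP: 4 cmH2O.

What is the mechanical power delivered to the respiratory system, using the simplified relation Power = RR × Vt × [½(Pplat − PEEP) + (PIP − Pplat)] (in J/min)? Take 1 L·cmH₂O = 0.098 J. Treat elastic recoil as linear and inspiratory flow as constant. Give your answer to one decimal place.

Per-breath work = Vt × [½(Pplat−PEEP) + (PIP−Pplat)] = 0.550 × [0.5×17.0 + 23.0] = 0.550 × 31.5 = 17.325 L·cmH2O.
Power = 25 × 17.325 = 433.13 L·cmH2O/min.
× 0.098 J/(L·cmH2O) → 42.447 J/min.

42.4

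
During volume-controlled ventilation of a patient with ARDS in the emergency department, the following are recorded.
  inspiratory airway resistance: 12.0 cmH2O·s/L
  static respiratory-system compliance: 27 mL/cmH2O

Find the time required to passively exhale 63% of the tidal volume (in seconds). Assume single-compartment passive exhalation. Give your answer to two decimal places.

τ = R × C = 12.0 × 27 mL/cmH2O = 12.0 × 0.027 L/cmH2O = 0.324 s.
Exhaled fraction f = 1 − e^(−t/τ) → t = −τ·ln(1 − f) = −0.324·ln(0.37) = 0.3221 s.

0.32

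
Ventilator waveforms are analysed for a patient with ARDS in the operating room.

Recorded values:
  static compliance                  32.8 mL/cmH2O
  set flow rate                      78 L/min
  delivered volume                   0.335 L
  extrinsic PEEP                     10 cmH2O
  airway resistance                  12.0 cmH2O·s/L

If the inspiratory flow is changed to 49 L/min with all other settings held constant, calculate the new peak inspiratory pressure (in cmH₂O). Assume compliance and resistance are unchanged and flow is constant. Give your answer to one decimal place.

Flow: 78 L/min ÷ 60 = 1.3 L/s.
New flow: 49 L/min ÷ 60 = 0.8167 L/s.
PIP = Vt/C + R·V̇ + PEEP (constant-flow equation of motion).
Only the resistive term changes: ΔPIP = R × ΔV̇ = 12.0 × (0.8167 − 1.3) = 12.0 × -0.4833 = -5.8 cmH2O.
Original PIP = 335/32.8 + 12.0×1.3 + 10 = 35.813 cmH2O; new PIP = 35.813 + (-5.8) = 30.013 cmH2O.

30.0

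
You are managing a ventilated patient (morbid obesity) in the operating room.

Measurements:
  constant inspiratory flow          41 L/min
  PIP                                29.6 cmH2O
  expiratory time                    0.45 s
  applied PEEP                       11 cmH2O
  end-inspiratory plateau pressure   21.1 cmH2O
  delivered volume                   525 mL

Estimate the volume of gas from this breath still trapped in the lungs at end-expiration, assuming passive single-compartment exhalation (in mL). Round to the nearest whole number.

Flow: 41 L/min ÷ 60 = 0.6833 L/s.
R = (PIP − Pplat)/V̇ = (29.6 − 21.1) / 0.6833 = 8.5/0.6833 = 12.44 cmH2O·s/L.
C = Vt/(Pplat − PEEP) = 525.0 / (21.1 − 11) = 525.0/10.1 = 51.98 mL/cmH2O.
τ = R × C = 12.44 × 0.05198 L/cmH2O = 0.6466 s.
Fraction remaining = e^(−Te/τ) = e^(−0.45/0.6466) = 0.4986.
Trapped volume = 525.0 × 0.4986 = 261.77 mL.

262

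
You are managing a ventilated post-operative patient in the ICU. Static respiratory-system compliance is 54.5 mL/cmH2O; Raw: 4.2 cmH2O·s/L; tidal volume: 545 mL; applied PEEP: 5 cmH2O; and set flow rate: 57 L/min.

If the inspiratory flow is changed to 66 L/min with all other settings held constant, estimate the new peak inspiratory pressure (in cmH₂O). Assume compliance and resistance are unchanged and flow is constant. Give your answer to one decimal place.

Flow: 57 L/min ÷ 60 = 0.95 L/s.
New flow: 66 L/min ÷ 60 = 1.1 L/s.
PIP = Vt/C + R·V̇ + PEEP (constant-flow equation of motion).
Only the resistive term changes: ΔPIP = R × ΔV̇ = 4.2 × (1.1 − 0.95) = 4.2 × 0.15 = 0.63 cmH2O.
Original PIP = 545/54.5 + 4.2×0.95 + 5 = 18.99 cmH2O; new PIP = 18.99 + (0.63) = 19.62 cmH2O.

19.6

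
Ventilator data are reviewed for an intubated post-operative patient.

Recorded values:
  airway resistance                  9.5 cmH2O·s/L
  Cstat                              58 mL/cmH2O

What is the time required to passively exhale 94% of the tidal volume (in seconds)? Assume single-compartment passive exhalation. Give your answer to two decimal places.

τ = R × C = 9.5 × 58 mL/cmH2O = 9.5 × 0.058 L/cmH2O = 0.551 s.
Exhaled fraction f = 1 − e^(−t/τ) → t = −τ·ln(1 − f) = −0.551·ln(0.06) = 1.55 s.

1.55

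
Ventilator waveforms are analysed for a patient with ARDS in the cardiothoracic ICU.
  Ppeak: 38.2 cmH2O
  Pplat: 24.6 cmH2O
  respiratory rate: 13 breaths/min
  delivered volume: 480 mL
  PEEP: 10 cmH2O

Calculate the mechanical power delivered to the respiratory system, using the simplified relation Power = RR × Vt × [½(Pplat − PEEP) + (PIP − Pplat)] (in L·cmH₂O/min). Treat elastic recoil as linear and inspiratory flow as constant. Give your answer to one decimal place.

Per-breath work = Vt × [½(Pplat−PEEP) + (PIP−Pplat)] = 0.480 × [0.5×14.6 + 13.6] = 0.480 × 20.9 = 10.032 L·cmH2O.
Power = 13 × 10.032 = 130.42 L·cmH2O/min.

130.4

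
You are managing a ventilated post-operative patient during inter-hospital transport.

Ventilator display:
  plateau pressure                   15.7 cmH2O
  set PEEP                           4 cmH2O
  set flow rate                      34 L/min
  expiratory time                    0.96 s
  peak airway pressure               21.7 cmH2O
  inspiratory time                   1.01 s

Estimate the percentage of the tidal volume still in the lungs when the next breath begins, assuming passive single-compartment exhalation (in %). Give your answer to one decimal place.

15.7

Flow: 34 L/min ÷ 60 = 0.5667 L/s.
Vt = flow × Ti = 0.5667 L/s × 1.01 s × 1000 mL/L = 572.37 mL.
R = (PIP − Pplat)/V̇ = (21.7 − 15.7) / 0.5667 = 6.0/0.5667 = 10.588 cmH2O·s/L.
C = Vt/(Pplat − PEEP) = 572.37 / (15.7 − 4) = 572.37/11.7 = 48.921 mL/cmH2O.
τ = R × C = 10.588 × 0.04892 L/cmH2O = 0.518 s.
Fraction remaining at end-expiration = e^(−Te/τ) = e^(−0.96/0.518) = 0.1567 → 15.67%.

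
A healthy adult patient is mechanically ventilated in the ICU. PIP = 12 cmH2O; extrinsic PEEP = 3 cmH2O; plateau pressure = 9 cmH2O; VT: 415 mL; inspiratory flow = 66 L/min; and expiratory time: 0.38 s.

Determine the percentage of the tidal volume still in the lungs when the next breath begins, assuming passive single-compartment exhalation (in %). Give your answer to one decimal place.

13.3

Flow: 66 L/min ÷ 60 = 1.1 L/s.
R = (PIP − Pplat)/V̇ = (12 − 9) / 1.1 = 3.0/1.1 = 2.727 cmH2O·s/L.
C = Vt/(Pplat − PEEP) = 415.0 / (9 − 3) = 415.0/6.0 = 69.167 mL/cmH2O.
τ = R × C = 2.727 × 0.06917 L/cmH2O = 0.1886 s.
Fraction remaining at end-expiration = e^(−Te/τ) = e^(−0.38/0.1886) = 0.1333 → 13.33%.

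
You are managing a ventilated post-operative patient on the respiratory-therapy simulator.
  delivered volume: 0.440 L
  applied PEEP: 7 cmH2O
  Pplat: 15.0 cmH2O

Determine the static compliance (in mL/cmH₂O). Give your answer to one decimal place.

55.0

Cstat = Vt / (Pplat − PEEP) = 440 / (15.0 − 7) = 440 / 8.0 = 55.0 mL/cmH2O.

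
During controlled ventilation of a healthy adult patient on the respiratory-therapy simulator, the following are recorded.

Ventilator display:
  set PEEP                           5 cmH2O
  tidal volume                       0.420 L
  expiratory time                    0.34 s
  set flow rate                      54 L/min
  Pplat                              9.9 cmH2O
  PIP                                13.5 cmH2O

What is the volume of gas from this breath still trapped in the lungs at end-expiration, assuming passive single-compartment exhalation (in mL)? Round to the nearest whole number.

156

Flow: 54 L/min ÷ 60 = 0.9 L/s.
R = (PIP − Pplat)/V̇ = (13.5 − 9.9) / 0.9 = 3.6/0.9 = 4.0 cmH2O·s/L.
C = Vt/(Pplat − PEEP) = 420.0 / (9.9 − 5) = 420.0/4.9 = 85.714 mL/cmH2O.
τ = R × C = 4.0 × 0.08571 L/cmH2O = 0.3428 s.
Fraction remaining = e^(−Te/τ) = e^(−0.34/0.3428) = 0.3709.
Trapped volume = 420.0 × 0.3709 = 155.78 mL.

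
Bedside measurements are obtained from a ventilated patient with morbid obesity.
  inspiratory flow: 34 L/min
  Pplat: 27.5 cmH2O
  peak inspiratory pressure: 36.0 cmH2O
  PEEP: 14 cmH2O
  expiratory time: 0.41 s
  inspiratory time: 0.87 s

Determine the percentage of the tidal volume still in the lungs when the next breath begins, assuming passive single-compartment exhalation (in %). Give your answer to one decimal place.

47.3

Flow: 34 L/min ÷ 60 = 0.5667 L/s.
Vt = flow × Ti = 0.5667 L/s × 0.87 s × 1000 mL/L = 493.03 mL.
R = (PIP − Pplat)/V̇ = (36.0 − 27.5) / 0.5667 = 8.5/0.5667 = 14.999 cmH2O·s/L.
C = Vt/(Pplat − PEEP) = 493.03 / (27.5 − 14) = 493.03/13.5 = 36.521 mL/cmH2O.
τ = R × C = 14.999 × 0.03652 L/cmH2O = 0.5478 s.
Fraction remaining at end-expiration = e^(−Te/τ) = e^(−0.41/0.5478) = 0.4731 → 47.31%.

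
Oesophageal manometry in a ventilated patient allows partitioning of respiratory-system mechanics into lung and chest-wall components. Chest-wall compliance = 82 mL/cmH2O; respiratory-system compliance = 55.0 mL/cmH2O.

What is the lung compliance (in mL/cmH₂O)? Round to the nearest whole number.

167

1/CL = 1/Crs − 1/Ccw.
1/CL = 1/55.0 − 1/82 = 0.005987.
CL = 167.03 mL/cmH2O.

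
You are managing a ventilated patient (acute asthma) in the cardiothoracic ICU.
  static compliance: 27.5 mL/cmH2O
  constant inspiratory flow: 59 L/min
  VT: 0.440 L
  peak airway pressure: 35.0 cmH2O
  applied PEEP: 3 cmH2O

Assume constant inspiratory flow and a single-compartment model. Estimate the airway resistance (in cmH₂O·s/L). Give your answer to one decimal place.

16.3

Flow: 59 L/min ÷ 60 = 0.9833 L/s.
Equation of motion (constant flow): PIP = Vt/C + R·V̇ + PEEP.
R·V̇ = PIP − Vt/C − PEEP = 35.0 − 440/27.5 − 3 = 35.0 − 16.0 − 3 = 16.0 cmH2O.
R = 16.0 / 0.9833 = 16.272 cmH2O·s/L.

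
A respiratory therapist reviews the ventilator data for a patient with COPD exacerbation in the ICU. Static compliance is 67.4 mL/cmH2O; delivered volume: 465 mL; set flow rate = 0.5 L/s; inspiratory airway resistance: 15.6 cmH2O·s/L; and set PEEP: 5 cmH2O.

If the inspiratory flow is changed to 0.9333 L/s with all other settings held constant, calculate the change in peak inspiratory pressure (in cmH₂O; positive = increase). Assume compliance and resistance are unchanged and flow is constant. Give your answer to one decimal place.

PIP = Vt/C + R·V̇ + PEEP (constant-flow equation of motion).
Only the resistive term changes: ΔPIP = R × ΔV̇ = 15.6 × (0.9333 − 0.5) = 15.6 × 0.4333 = 6.759 cmH2O.

6.8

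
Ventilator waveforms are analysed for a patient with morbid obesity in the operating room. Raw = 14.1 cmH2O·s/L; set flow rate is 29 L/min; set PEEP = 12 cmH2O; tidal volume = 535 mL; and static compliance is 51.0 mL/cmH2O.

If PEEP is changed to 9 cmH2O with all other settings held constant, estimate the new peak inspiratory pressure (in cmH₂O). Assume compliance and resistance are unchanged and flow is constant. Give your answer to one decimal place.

26.3

Flow: 29 L/min ÷ 60 = 0.4833 L/s.
PIP = Vt/C + R·V̇ + PEEP (constant-flow equation of motion).
Only the baseline term changes: ΔPIP = ΔPEEP = 9 − 12 = -3.0 cmH2O.
Original PIP = 535/51.0 + 14.1×0.4833 + 12 = 29.305 cmH2O; new PIP = 29.305 + (-3.0) = 26.305 cmH2O.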